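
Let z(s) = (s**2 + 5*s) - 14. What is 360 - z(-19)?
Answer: 108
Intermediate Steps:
z(s) = -14 + s**2 + 5*s
360 - z(-19) = 360 - (-14 + (-19)**2 + 5*(-19)) = 360 - (-14 + 361 - 95) = 360 - 1*252 = 360 - 252 = 108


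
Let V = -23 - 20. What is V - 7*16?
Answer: -155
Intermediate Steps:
V = -43
V - 7*16 = -43 - 7*16 = -43 - 112 = -155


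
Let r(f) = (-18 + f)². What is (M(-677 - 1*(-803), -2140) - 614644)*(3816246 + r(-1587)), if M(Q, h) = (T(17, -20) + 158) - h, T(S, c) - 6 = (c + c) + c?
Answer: -3914626760400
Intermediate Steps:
T(S, c) = 6 + 3*c (T(S, c) = 6 + ((c + c) + c) = 6 + (2*c + c) = 6 + 3*c)
M(Q, h) = 104 - h (M(Q, h) = ((6 + 3*(-20)) + 158) - h = ((6 - 60) + 158) - h = (-54 + 158) - h = 104 - h)
(M(-677 - 1*(-803), -2140) - 614644)*(3816246 + r(-1587)) = ((104 - 1*(-2140)) - 614644)*(3816246 + (-18 - 1587)²) = ((104 + 2140) - 614644)*(3816246 + (-1605)²) = (2244 - 614644)*(3816246 + 2576025) = -612400*6392271 = -3914626760400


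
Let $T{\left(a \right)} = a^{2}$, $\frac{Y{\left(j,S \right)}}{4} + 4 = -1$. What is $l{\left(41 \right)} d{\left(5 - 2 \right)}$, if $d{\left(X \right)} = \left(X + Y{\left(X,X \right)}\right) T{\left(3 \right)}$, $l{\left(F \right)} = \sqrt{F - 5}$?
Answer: $-918$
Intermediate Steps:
$Y{\left(j,S \right)} = -20$ ($Y{\left(j,S \right)} = -16 + 4 \left(-1\right) = -16 - 4 = -20$)
$l{\left(F \right)} = \sqrt{-5 + F}$
$d{\left(X \right)} = -180 + 9 X$ ($d{\left(X \right)} = \left(X - 20\right) 3^{2} = \left(-20 + X\right) 9 = -180 + 9 X$)
$l{\left(41 \right)} d{\left(5 - 2 \right)} = \sqrt{-5 + 41} \left(-180 + 9 \left(5 - 2\right)\right) = \sqrt{36} \left(-180 + 9 \cdot 3\right) = 6 \left(-180 + 27\right) = 6 \left(-153\right) = -918$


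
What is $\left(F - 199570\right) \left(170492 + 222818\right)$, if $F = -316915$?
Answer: $-203138715350$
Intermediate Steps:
$\left(F - 199570\right) \left(170492 + 222818\right) = \left(-316915 - 199570\right) \left(170492 + 222818\right) = \left(-516485\right) 393310 = -203138715350$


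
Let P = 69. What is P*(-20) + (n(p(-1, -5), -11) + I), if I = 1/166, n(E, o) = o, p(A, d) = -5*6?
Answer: -230905/166 ≈ -1391.0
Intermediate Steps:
p(A, d) = -30
I = 1/166 ≈ 0.0060241
P*(-20) + (n(p(-1, -5), -11) + I) = 69*(-20) + (-11 + 1/166) = -1380 - 1825/166 = -230905/166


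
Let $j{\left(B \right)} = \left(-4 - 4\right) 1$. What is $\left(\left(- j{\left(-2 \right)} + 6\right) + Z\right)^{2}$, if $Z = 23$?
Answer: $1369$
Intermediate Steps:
$j{\left(B \right)} = -8$ ($j{\left(B \right)} = \left(-8\right) 1 = -8$)
$\left(\left(- j{\left(-2 \right)} + 6\right) + Z\right)^{2} = \left(\left(\left(-1\right) \left(-8\right) + 6\right) + 23\right)^{2} = \left(\left(8 + 6\right) + 23\right)^{2} = \left(14 + 23\right)^{2} = 37^{2} = 1369$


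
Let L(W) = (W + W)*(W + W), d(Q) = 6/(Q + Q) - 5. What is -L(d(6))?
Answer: -81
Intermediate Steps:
d(Q) = -5 + 3/Q (d(Q) = 6/((2*Q)) - 5 = 6*(1/(2*Q)) - 5 = 3/Q - 5 = -5 + 3/Q)
L(W) = 4*W² (L(W) = (2*W)*(2*W) = 4*W²)
-L(d(6)) = -4*(-5 + 3/6)² = -4*(-5 + 3*(⅙))² = -4*(-5 + ½)² = -4*(-9/2)² = -4*81/4 = -1*81 = -81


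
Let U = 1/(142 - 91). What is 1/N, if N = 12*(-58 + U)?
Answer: -17/11828 ≈ -0.0014373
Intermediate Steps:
U = 1/51 ≈ 0.019608
N = -11828/17 (N = 12*(-58 + 1/51) = 12*(-2957/51) = -11828/17 ≈ -695.76)
1/N = 1/(-11828/17) = -17/11828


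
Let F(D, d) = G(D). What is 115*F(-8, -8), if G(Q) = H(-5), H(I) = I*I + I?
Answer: 2300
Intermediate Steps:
H(I) = I + I² (H(I) = I² + I = I + I²)
G(Q) = 20 (G(Q) = -5*(1 - 5) = -5*(-4) = 20)
F(D, d) = 20
115*F(-8, -8) = 115*20 = 2300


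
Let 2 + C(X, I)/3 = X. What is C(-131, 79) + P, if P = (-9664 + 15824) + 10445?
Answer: 16206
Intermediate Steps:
C(X, I) = -6 + 3*X
P = 16605 (P = 6160 + 10445 = 16605)
C(-131, 79) + P = (-6 + 3*(-131)) + 16605 = (-6 - 393) + 16605 = -399 + 16605 = 16206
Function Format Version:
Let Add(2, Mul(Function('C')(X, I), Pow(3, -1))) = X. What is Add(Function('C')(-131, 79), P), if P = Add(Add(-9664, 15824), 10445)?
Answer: 16206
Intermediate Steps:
Function('C')(X, I) = Add(-6, Mul(3, X))
P = 16605 (P = Add(6160, 10445) = 16605)
Add(Function('C')(-131, 79), P) = Add(Add(-6, Mul(3, -131)), 16605) = Add(Add(-6, -393), 16605) = Add(-399, 16605) = 16206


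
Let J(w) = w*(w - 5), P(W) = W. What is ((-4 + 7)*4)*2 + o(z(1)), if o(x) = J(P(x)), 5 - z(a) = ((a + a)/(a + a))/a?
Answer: 20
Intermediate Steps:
J(w) = w*(-5 + w)
z(a) = 5 - 1/a (z(a) = 5 - (a + a)/(a + a)/a = 5 - (2*a)/((2*a))/a = 5 - (2*a)*(1/(2*a))/a = 5 - 1/a)
o(x) = x*(-5 + x)
((-4 + 7)*4)*2 + o(z(1)) = ((-4 + 7)*4)*2 + (5 - 1/1)*(-5 + (5 - 1/1)) = (3*4)*2 + (5 - 1*1)*(-5 + (5 - 1*1)) = 12*2 + (5 - 1)*(-5 + (5 - 1)) = 24 + 4*(-5 + 4) = 24 + 4*(-1) = 24 - 4 = 20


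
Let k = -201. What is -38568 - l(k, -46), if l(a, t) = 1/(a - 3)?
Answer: -7867871/204 ≈ -38568.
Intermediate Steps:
l(a, t) = 1/(-3 + a)
-38568 - l(k, -46) = -38568 - 1/(-3 - 201) = -38568 - 1/(-204) = -38568 - 1*(-1/204) = -38568 + 1/204 = -7867871/204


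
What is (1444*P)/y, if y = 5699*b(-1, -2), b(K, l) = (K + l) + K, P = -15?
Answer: 5415/5699 ≈ 0.95017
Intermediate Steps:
b(K, l) = l + 2*K
y = -22796 (y = 5699*(-2 + 2*(-1)) = 5699*(-2 - 2) = 5699*(-4) = -22796)
(1444*P)/y = (1444*(-15))/(-22796) = -21660*(-1/22796) = 5415/5699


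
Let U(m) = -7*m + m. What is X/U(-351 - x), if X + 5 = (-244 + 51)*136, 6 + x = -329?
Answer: -8751/32 ≈ -273.47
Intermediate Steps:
x = -335 (x = -6 - 329 = -335)
U(m) = -6*m
X = -26253 (X = -5 + (-244 + 51)*136 = -5 - 193*136 = -5 - 26248 = -26253)
X/U(-351 - x) = -26253*(-1/(6*(-351 - 1*(-335)))) = -26253*(-1/(6*(-351 + 335))) = -26253/((-6*(-16))) = -26253/96 = -26253*1/96 = -8751/32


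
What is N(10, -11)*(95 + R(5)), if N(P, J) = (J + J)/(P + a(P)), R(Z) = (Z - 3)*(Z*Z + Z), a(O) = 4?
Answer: -1705/7 ≈ -243.57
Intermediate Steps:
R(Z) = (-3 + Z)*(Z + Z²) (R(Z) = (-3 + Z)*(Z² + Z) = (-3 + Z)*(Z + Z²))
N(P, J) = 2*J/(4 + P) (N(P, J) = (J + J)/(P + 4) = (2*J)/(4 + P) = 2*J/(4 + P))
N(10, -11)*(95 + R(5)) = (2*(-11)/(4 + 10))*(95 + 5*(-3 + 5² - 2*5)) = (2*(-11)/14)*(95 + 5*(-3 + 25 - 10)) = (2*(-11)*(1/14))*(95 + 5*12) = -11*(95 + 60)/7 = -11/7*155 = -1705/7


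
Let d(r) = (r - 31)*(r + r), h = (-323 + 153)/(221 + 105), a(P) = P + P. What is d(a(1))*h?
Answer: 9860/163 ≈ 60.491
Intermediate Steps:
a(P) = 2*P
h = -85/163 (h = -170/326 = -170*1/326 = -85/163 ≈ -0.52147)
d(r) = 2*r*(-31 + r) (d(r) = (-31 + r)*(2*r) = 2*r*(-31 + r))
d(a(1))*h = (2*(2*1)*(-31 + 2*1))*(-85/163) = (2*2*(-31 + 2))*(-85/163) = (2*2*(-29))*(-85/163) = -116*(-85/163) = 9860/163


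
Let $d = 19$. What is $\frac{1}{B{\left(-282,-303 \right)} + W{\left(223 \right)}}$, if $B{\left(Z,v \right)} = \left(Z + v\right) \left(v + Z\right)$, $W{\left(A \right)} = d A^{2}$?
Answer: $\frac{1}{1287076} \approx 7.7695 \cdot 10^{-7}$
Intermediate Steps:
$W{\left(A \right)} = 19 A^{2}$
$B{\left(Z,v \right)} = \left(Z + v\right)^{2}$ ($B{\left(Z,v \right)} = \left(Z + v\right) \left(Z + v\right) = \left(Z + v\right)^{2}$)
$\frac{1}{B{\left(-282,-303 \right)} + W{\left(223 \right)}} = \frac{1}{\left(-282 - 303\right)^{2} + 19 \cdot 223^{2}} = \frac{1}{\left(-585\right)^{2} + 19 \cdot 49729} = \frac{1}{342225 + 944851} = \frac{1}{1287076}$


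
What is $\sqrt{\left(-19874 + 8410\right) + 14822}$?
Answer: $\sqrt{3358} \approx 57.948$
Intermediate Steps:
$\sqrt{\left(-19874 + 8410\right) + 14822} = \sqrt{-11464 + 14822} = \sqrt{3358}$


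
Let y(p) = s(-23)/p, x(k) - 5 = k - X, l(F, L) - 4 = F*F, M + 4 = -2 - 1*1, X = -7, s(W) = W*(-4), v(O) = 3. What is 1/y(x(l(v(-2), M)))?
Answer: 25/92 ≈ 0.27174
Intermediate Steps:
s(W) = -4*W
M = -7 (M = -4 + (-2 - 1*1) = -4 + (-2 - 1) = -4 - 3 = -7)
l(F, L) = 4 + F² (l(F, L) = 4 + F*F = 4 + F²)
x(k) = 12 + k (x(k) = 5 + (k - 1*(-7)) = 5 + (k + 7) = 5 + (7 + k) = 12 + k)
y(p) = 92/p (y(p) = (-4*(-23))/p = 92/p)
1/y(x(l(v(-2), M))) = 1/(92/(12 + (4 + 3²))) = 1/(92/(12 + (4 + 9))) = 1/(92/(12 + 13)) = 1/(92/25) = 25/92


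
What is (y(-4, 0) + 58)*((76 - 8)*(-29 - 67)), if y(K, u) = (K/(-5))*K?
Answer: -1788672/5 ≈ -3.5773e+5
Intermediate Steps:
y(K, u) = -K²/5 (y(K, u) = (K*(-⅕))*K = (-K/5)*K = -K²/5)
(y(-4, 0) + 58)*((76 - 8)*(-29 - 67)) = (-⅕*(-4)² + 58)*((76 - 8)*(-29 - 67)) = (-⅕*16 + 58)*(68*(-96)) = (-16/5 + 58)*(-6528) = (274/5)*(-6528) = -1788672/5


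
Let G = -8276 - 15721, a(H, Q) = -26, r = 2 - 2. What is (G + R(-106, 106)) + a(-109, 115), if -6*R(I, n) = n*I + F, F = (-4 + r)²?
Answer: -22153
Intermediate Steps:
r = 0
F = 16 (F = (-4 + 0)² = (-4)² = 16)
G = -23997
R(I, n) = -8/3 - I*n/6 (R(I, n) = -(n*I + 16)/6 = -(I*n + 16)/6 = -(16 + I*n)/6 = -8/3 - I*n/6)
(G + R(-106, 106)) + a(-109, 115) = (-23997 + (-8/3 - ⅙*(-106)*106)) - 26 = (-23997 + (-8/3 + 5618/3)) - 26 = (-23997 + 1870) - 26 = -22127 - 26 = -22153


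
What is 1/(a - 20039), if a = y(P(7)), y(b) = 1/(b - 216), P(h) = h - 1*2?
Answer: -211/4228230 ≈ -4.9903e-5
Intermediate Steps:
P(h) = -2 + h (P(h) = h - 2 = -2 + h)
y(b) = 1/(-216 + b)
a = -1/211 (a = 1/(-216 + (-2 + 7)) = 1/(-216 + 5) = 1/(-211) = -1/211 ≈ -0.0047393)
1/(a - 20039) = 1/(-1/211 - 20039) = 1/(-4228230/211) = -211/4228230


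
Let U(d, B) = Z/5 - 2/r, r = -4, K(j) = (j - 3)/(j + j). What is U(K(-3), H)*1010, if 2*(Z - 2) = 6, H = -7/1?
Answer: 1515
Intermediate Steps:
H = -7 (H = -7*1 = -7)
Z = 5 (Z = 2 + (½)*6 = 2 + 3 = 5)
K(j) = (-3 + j)/(2*j) (K(j) = (-3 + j)/((2*j)) = (-3 + j)*(1/(2*j)) = (-3 + j)/(2*j))
U(d, B) = 3/2 (U(d, B) = 5/5 - 2/(-4) = 5*(⅕) - 2*(-¼) = 1 + ½ = 3/2)
U(K(-3), H)*1010 = (3/2)*1010 = 1515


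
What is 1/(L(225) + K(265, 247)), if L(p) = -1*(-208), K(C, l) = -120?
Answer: 1/88 ≈ 0.011364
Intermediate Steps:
L(p) = 208
1/(L(225) + K(265, 247)) = 1/(208 - 120) = 1/88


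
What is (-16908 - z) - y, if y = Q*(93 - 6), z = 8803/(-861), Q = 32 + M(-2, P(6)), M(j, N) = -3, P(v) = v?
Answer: -16721288/861 ≈ -19421.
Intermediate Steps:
Q = 29 (Q = 32 - 3 = 29)
z = -8803/861 (z = 8803*(-1/861) = -8803/861 ≈ -10.224)
y = 2523 (y = 29*(93 - 6) = 29*87 = 2523)
(-16908 - z) - y = (-16908 - 1*(-8803/861)) - 1*2523 = (-16908 + 8803/861) - 2523 = -14548985/861 - 2523 = -16721288/861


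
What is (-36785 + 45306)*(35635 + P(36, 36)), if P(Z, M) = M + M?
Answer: 304259347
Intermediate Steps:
P(Z, M) = 2*M
(-36785 + 45306)*(35635 + P(36, 36)) = (-36785 + 45306)*(35635 + 2*36) = 8521*(35635 + 72) = 8521*35707 = 304259347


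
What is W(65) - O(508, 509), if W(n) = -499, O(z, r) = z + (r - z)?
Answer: -1008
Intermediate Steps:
O(z, r) = r
W(65) - O(508, 509) = -499 - 1*509 = -499 - 509 = -1008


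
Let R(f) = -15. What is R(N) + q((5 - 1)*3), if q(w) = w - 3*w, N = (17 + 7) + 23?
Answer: -39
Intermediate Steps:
N = 47 (N = 24 + 23 = 47)
q(w) = -2*w
R(N) + q((5 - 1)*3) = -15 - 2*(5 - 1)*3 = -15 - 8*3 = -15 - 2*12 = -15 - 24 = -39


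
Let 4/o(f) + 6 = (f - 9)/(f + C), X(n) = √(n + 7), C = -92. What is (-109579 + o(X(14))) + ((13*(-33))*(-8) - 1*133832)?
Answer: -5885981550/24527 + 83*√21/73581 ≈ -2.3998e+5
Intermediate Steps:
X(n) = √(7 + n)
o(f) = 4/(-6 + (-9 + f)/(-92 + f)) (o(f) = 4/(-6 + (f - 9)/(f - 92)) = 4/(-6 + (-9 + f)/(-92 + f)))
(-109579 + o(X(14))) + ((13*(-33))*(-8) - 1*133832) = (-109579 + 4*(92 - √(7 + 14))/(-543 + 5*√(7 + 14))) + ((13*(-33))*(-8) - 1*133832) = (-109579 + 4*(92 - √21)/(-543 + 5*√21)) + (-429*(-8) - 133832) = (-109579 + 4*(92 - √21)/(-543 + 5*√21)) + (3432 - 133832) = (-109579 + 4*(92 - √21)/(-543 + 5*√21)) - 130400 = -239979 + 4*(92 - √21)/(-543 + 5*√21)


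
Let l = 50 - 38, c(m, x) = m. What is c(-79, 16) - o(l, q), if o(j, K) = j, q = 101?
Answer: -91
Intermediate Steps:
l = 12
c(-79, 16) - o(l, q) = -79 - 1*12 = -79 - 12 = -91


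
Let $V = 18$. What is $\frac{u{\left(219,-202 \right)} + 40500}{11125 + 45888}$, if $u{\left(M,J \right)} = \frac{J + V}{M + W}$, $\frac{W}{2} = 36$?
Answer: $\frac{11785316}{16590783} \approx 0.71035$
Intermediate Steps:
$W = 72$ ($W = 2 \cdot 36 = 72$)
$u{\left(M,J \right)} = \frac{18 + J}{72 + M}$ ($u{\left(M,J \right)} = \frac{J + 18}{M + 72} = \frac{18 + J}{72 + M}$)
$\frac{u{\left(219,-202 \right)} + 40500}{11125 + 45888} = \frac{\frac{18 - 202}{72 + 219} + 40500}{11125 + 45888} = \frac{\frac{1}{291} \left(-184\right) + 40500}{57013} = \left(\frac{1}{291} \left(-184\right) + 40500\right) \frac{1}{57013} = \left(- \frac{184}{291} + 40500\right) \frac{1}{57013} = \frac{11785316}{291} \cdot \frac{1}{57013} = \frac{11785316}{16590783}$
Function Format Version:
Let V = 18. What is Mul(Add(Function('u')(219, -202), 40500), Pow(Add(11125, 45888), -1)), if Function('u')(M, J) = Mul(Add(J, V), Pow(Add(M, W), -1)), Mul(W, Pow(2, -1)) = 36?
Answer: Rational(11785316, 16590783) ≈ 0.71035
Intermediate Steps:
W = 72 (W = Mul(2, 36) = 72)
Function('u')(M, J) = Mul(Pow(Add(72, M), -1), Add(18, J)) (Function('u')(M, J) = Mul(Add(J, 18), Pow(Add(M, 72), -1)) = Mul(Add(18, J), Pow(Add(72, M), -1)) = Mul(Pow(Add(72, M), -1), Add(18, J)))
Mul(Add(Function('u')(219, -202), 40500), Pow(Add(11125, 45888), -1)) = Mul(Add(Mul(Pow(Add(72, 219), -1), Add(18, -202)), 40500), Pow(Add(11125, 45888), -1)) = Mul(Add(Mul(Pow(291, -1), -184), 40500), Pow(57013, -1)) = Mul(Add(Mul(Rational(1, 291), -184), 40500), Rational(1, 57013)) = Mul(Add(Rational(-184, 291), 40500), Rational(1, 57013)) = Mul(Rational(11785316, 291), Rational(1, 57013)) = Rational(11785316, 16590783)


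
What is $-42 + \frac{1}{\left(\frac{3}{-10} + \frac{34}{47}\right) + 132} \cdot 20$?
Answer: $- \frac{2604638}{62239} \approx -41.849$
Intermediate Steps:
$-42 + \frac{1}{\left(\frac{3}{-10} + \frac{34}{47}\right) + 132} \cdot 20 = -42 + \frac{1}{\left(3 \left(- \frac{1}{10}\right) + 34 \cdot \frac{1}{47}\right) + 132} \cdot 20 = -42 + \frac{1}{\left(- \frac{3}{10} + \frac{34}{47}\right) + 132} \cdot 20 = -42 + \frac{1}{\frac{199}{470} + 132} \cdot 20 = -42 + \frac{1}{\frac{62239}{470}} \cdot 20 = -42 + \frac{470}{62239} \cdot 20 = -42 + \frac{9400}{62239} = - \frac{2604638}{62239}$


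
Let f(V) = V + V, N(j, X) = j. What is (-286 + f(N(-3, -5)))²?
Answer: 85264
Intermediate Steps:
f(V) = 2*V
(-286 + f(N(-3, -5)))² = (-286 + 2*(-3))² = (-286 - 6)² = (-292)² = 85264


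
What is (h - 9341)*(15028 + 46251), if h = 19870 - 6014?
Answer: 276674685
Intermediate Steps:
h = 13856
(h - 9341)*(15028 + 46251) = (13856 - 9341)*(15028 + 46251) = 4515*61279 = 276674685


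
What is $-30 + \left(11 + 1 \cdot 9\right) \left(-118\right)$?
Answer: $-2390$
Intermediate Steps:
$-30 + \left(11 + 1 \cdot 9\right) \left(-118\right) = -30 + \left(11 + 9\right) \left(-118\right) = -30 + 20 \left(-118\right) = -30 - 2360 = -2390$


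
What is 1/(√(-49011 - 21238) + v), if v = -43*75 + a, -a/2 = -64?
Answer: -3097/9661658 - I*√70249/9661658 ≈ -0.00032055 - 2.7433e-5*I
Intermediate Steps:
a = 128 (a = -2*(-64) = 128)
v = -3097 (v = -43*75 + 128 = -3225 + 128 = -3097)
1/(√(-49011 - 21238) + v) = 1/(√(-49011 - 21238) - 3097) = 1/(√(-70249) - 3097) = 1/(I*√70249 - 3097) = 1/(-3097 + I*√70249)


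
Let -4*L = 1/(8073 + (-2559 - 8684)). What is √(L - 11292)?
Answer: I*√453888712030/6340 ≈ 106.26*I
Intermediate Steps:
L = 1/12680 (L = -1/(4*(8073 + (-2559 - 8684))) = -1/(4*(8073 - 11243)) = -¼/(-3170) = -¼*(-1/3170) = 1/12680 ≈ 7.8864e-5)
√(L - 11292) = √(1/12680 - 11292) = √(-143182559/12680) = I*√453888712030/6340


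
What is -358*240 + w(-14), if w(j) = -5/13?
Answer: -1116965/13 ≈ -85920.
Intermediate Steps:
w(j) = -5/13 (w(j) = -5*1/13 = -5/13)
-358*240 + w(-14) = -358*240 - 5/13 = -85920 - 5/13 = -1116965/13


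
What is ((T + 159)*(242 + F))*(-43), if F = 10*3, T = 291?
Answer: -5263200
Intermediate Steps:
F = 30
((T + 159)*(242 + F))*(-43) = ((291 + 159)*(242 + 30))*(-43) = (450*272)*(-43) = 122400*(-43) = -5263200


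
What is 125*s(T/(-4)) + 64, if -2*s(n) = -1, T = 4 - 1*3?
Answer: 253/2 ≈ 126.50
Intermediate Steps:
T = 1 (T = 4 - 3 = 1)
s(n) = ½ (s(n) = -½*(-1) = ½)
125*s(T/(-4)) + 64 = 125*(½) + 64 = 125/2 + 64 = 253/2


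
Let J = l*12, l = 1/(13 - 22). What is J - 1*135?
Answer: -409/3 ≈ -136.33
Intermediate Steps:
l = -⅑ (l = 1/(-9) = -⅑ ≈ -0.11111)
J = -4/3 (J = -⅑*12 = -4/3 ≈ -1.3333)
J - 1*135 = -4/3 - 1*135 = -4/3 - 135 = -409/3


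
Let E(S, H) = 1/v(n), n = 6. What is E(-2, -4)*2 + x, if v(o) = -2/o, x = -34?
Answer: -40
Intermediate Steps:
E(S, H) = -3 (E(S, H) = 1/(-2/6) = 1/(-2*1/6) = 1/(-1/3) = -3)
E(-2, -4)*2 + x = -3*2 - 34 = -6 - 34 = -40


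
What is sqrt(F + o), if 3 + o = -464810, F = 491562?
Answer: sqrt(26749) ≈ 163.55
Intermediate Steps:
o = -464813 (o = -3 - 464810 = -464813)
sqrt(F + o) = sqrt(491562 - 464813) = sqrt(26749)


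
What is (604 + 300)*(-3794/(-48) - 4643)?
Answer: -12377455/3 ≈ -4.1258e+6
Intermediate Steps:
(604 + 300)*(-3794/(-48) - 4643) = 904*(-3794*(-1/48) - 4643) = 904*(1897/24 - 4643) = 904*(-109535/24) = -12377455/3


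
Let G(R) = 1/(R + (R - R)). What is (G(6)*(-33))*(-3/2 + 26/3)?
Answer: -473/12 ≈ -39.417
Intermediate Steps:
G(R) = 1/R (G(R) = 1/(R + 0) = 1/R)
(G(6)*(-33))*(-3/2 + 26/3) = (-33/6)*(-3/2 + 26/3) = ((⅙)*(-33))*(-3*½ + 26*(⅓)) = -11*(-3/2 + 26/3)/2 = -11/2*43/6 = -473/12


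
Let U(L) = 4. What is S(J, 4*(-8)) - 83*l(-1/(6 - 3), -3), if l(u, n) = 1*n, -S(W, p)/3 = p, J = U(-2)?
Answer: 345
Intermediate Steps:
J = 4
S(W, p) = -3*p
l(u, n) = n
S(J, 4*(-8)) - 83*l(-1/(6 - 3), -3) = -12*(-8) - 83*(-3) = -3*(-32) + 249 = 96 + 249 = 345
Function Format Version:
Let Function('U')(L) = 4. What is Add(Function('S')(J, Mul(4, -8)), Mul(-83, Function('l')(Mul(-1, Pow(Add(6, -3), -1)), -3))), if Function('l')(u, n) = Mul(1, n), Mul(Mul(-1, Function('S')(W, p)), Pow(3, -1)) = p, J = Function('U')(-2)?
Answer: 345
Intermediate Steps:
J = 4
Function('S')(W, p) = Mul(-3, p)
Function('l')(u, n) = n
Add(Function('S')(J, Mul(4, -8)), Mul(-83, Function('l')(Mul(-1, Pow(Add(6, -3), -1)), -3))) = Add(Mul(-3, Mul(4, -8)), Mul(-83, -3)) = Add(Mul(-3, -32), 249) = Add(96, 249) = 345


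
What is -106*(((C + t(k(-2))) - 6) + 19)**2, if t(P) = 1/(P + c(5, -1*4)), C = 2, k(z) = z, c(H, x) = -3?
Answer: -580456/25 ≈ -23218.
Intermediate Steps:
t(P) = 1/(-3 + P) (t(P) = 1/(P - 3) = 1/(-3 + P))
-106*(((C + t(k(-2))) - 6) + 19)**2 = -106*(((2 + 1/(-3 - 2)) - 6) + 19)**2 = -106*(((2 + 1/(-5)) - 6) + 19)**2 = -106*(((2 - 1/5) - 6) + 19)**2 = -106*((9/5 - 6) + 19)**2 = -106*(-21/5 + 19)**2 = -106*(74/5)**2 = -106*5476/25 = -580456/25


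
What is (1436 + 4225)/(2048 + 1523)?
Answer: 5661/3571 ≈ 1.5853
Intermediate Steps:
(1436 + 4225)/(2048 + 1523) = 5661/3571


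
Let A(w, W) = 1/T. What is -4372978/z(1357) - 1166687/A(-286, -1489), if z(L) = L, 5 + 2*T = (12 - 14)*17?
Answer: 61735830145/2714 ≈ 2.2747e+7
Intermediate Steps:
T = -39/2 (T = -5/2 + ((12 - 14)*17)/2 = -5/2 + (-2*17)/2 = -5/2 + (1/2)*(-34) = -5/2 - 17 = -39/2 ≈ -19.500)
A(w, W) = -2/39 (A(w, W) = 1/(-39/2) = -2/39)
-4372978/z(1357) - 1166687/A(-286, -1489) = -4372978/1357 - 1166687/(-2/39) = -4372978*1/1357 - 1166687*(-39/2) = -4372978/1357 + 45500793/2 = 61735830145/2714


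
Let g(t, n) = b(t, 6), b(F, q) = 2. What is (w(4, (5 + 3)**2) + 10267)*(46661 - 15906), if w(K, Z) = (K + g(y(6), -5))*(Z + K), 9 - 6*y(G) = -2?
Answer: 328309625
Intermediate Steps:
y(G) = 11/6 (y(G) = 3/2 - 1/6*(-2) = 3/2 + 1/3 = 11/6)
g(t, n) = 2
w(K, Z) = (2 + K)*(K + Z) (w(K, Z) = (K + 2)*(Z + K) = (2 + K)*(K + Z))
(w(4, (5 + 3)**2) + 10267)*(46661 - 15906) = ((4**2 + 2*4 + 2*(5 + 3)**2 + 4*(5 + 3)**2) + 10267)*(46661 - 15906) = ((16 + 8 + 2*8**2 + 4*8**2) + 10267)*30755 = ((16 + 8 + 2*64 + 4*64) + 10267)*30755 = ((16 + 8 + 128 + 256) + 10267)*30755 = (408 + 10267)*30755 = 10675*30755 = 328309625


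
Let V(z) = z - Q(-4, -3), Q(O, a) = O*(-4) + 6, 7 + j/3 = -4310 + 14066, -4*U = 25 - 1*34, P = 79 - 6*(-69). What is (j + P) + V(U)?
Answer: 118881/4 ≈ 29720.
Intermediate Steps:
P = 493 (P = 79 + 414 = 493)
U = 9/4 (U = -(25 - 1*34)/4 = -(25 - 34)/4 = -¼*(-9) = 9/4 ≈ 2.2500)
j = 29247 (j = -21 + 3*(-4310 + 14066) = -21 + 3*9756 = -21 + 29268 = 29247)
Q(O, a) = 6 - 4*O (Q(O, a) = -4*O + 6 = 6 - 4*O)
V(z) = -22 + z (V(z) = z - (6 - 4*(-4)) = z - (6 + 16) = z - 1*22 = z - 22 = -22 + z)
(j + P) + V(U) = (29247 + 493) + (-22 + 9/4) = 29740 - 79/4 = 118881/4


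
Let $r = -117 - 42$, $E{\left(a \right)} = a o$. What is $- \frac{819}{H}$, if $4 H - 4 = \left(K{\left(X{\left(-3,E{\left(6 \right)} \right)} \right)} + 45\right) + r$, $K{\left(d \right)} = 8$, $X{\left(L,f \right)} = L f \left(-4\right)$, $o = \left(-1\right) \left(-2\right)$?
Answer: $\frac{546}{17} \approx 32.118$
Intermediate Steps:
$o = 2$
$E{\left(a \right)} = 2 a$ ($E{\left(a \right)} = a 2 = 2 a$)
$X{\left(L,f \right)} = - 4 L f$
$r = -159$
$H = - \frac{51}{2}$ ($H = 1 + \frac{\left(8 + 45\right) - 159}{4} = 1 + \frac{53 - 159}{4} = 1 + \frac{1}{4} \left(-106\right) = 1 - \frac{53}{2} = - \frac{51}{2} \approx -25.5$)
$- \frac{819}{H} = - \frac{819}{- \frac{51}{2}} = \left(-819\right) \left(- \frac{2}{51}\right) = \frac{546}{17}$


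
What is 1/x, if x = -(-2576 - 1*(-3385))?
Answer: -1/809 ≈ -0.0012361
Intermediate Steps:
x = -809 (x = -(-2576 + 3385) = -1*809 = -809)
1/x = 1/(-809) = -1/809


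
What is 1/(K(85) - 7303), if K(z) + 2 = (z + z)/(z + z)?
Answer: -1/7304 ≈ -0.00013691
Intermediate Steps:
K(z) = -1 (K(z) = -2 + (z + z)/(z + z) = -2 + (2*z)/((2*z)) = -2 + (2*z)*(1/(2*z)) = -2 + 1 = -1)
1/(K(85) - 7303) = 1/(-1 - 7303) = 1/(-7304) = -1/7304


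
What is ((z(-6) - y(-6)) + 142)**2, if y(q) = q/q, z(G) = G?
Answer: 18225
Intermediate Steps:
y(q) = 1
((z(-6) - y(-6)) + 142)**2 = ((-6 - 1*1) + 142)**2 = ((-6 - 1) + 142)**2 = (-7 + 142)**2 = 135**2 = 18225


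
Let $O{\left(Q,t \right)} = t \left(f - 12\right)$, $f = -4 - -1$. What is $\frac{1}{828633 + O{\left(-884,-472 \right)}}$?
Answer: $\frac{1}{835713} \approx 1.1966 \cdot 10^{-6}$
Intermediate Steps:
$f = -3$ ($f = -4 + 1 = -3$)
$O{\left(Q,t \right)} = - 15 t$ ($O{\left(Q,t \right)} = t \left(-3 - 12\right) = t \left(-15\right) = - 15 t$)
$\frac{1}{828633 + O{\left(-884,-472 \right)}} = \frac{1}{828633 - -7080} = \frac{1}{828633 + 7080} = \frac{1}{835713}$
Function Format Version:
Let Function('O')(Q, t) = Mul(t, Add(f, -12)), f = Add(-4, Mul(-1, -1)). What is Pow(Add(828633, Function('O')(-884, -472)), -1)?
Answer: Rational(1, 835713) ≈ 1.1966e-6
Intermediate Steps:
f = -3 (f = Add(-4, 1) = -3)
Function('O')(Q, t) = Mul(-15, t) (Function('O')(Q, t) = Mul(t, Add(-3, -12)) = Mul(t, -15) = Mul(-15, t))
Pow(Add(828633, Function('O')(-884, -472)), -1) = Pow(Add(828633, Mul(-15, -472)), -1) = Pow(Add(828633, 7080), -1) = Pow(835713, -1) = Rational(1, 835713)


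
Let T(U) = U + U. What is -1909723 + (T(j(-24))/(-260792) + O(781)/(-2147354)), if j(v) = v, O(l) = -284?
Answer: -66841826127222009/35000796523 ≈ -1.9097e+6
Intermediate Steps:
T(U) = 2*U
-1909723 + (T(j(-24))/(-260792) + O(781)/(-2147354)) = -1909723 + ((2*(-24))/(-260792) - 284/(-2147354)) = -1909723 + (-48*(-1/260792) - 284*(-1/2147354)) = -1909723 + (6/32599 + 142/1073677) = -1909723 + 11071120/35000796523 = -66841826127222009/35000796523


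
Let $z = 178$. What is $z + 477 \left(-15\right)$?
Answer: $-6977$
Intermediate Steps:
$z + 477 \left(-15\right) = 178 + 477 \left(-15\right) = 178 - 7155 = -6977$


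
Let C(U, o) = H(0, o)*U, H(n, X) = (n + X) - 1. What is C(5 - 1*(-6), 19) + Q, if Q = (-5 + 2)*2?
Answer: 192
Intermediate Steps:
H(n, X) = -1 + X + n (H(n, X) = (X + n) - 1 = -1 + X + n)
C(U, o) = U*(-1 + o) (C(U, o) = (-1 + o + 0)*U = (-1 + o)*U = U*(-1 + o))
Q = -6 (Q = -3*2 = -6)
C(5 - 1*(-6), 19) + Q = (5 - 1*(-6))*(-1 + 19) - 6 = (5 + 6)*18 - 6 = 11*18 - 6 = 198 - 6 = 192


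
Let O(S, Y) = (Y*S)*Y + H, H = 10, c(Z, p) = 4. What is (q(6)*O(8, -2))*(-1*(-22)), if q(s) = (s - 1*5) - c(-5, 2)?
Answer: -2772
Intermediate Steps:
O(S, Y) = 10 + S*Y² (O(S, Y) = (Y*S)*Y + 10 = (S*Y)*Y + 10 = S*Y² + 10 = 10 + S*Y²)
q(s) = -9 + s (q(s) = (s - 1*5) - 1*4 = (s - 5) - 4 = (-5 + s) - 4 = -9 + s)
(q(6)*O(8, -2))*(-1*(-22)) = ((-9 + 6)*(10 + 8*(-2)²))*(-1*(-22)) = -3*(10 + 8*4)*22 = -3*(10 + 32)*22 = -3*42*22 = -126*22 = -2772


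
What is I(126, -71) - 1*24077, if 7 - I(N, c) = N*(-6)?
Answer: -23314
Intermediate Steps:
I(N, c) = 7 + 6*N (I(N, c) = 7 - N*(-6) = 7 - (-6)*N = 7 + 6*N)
I(126, -71) - 1*24077 = (7 + 6*126) - 1*24077 = (7 + 756) - 24077 = 763 - 24077 = -23314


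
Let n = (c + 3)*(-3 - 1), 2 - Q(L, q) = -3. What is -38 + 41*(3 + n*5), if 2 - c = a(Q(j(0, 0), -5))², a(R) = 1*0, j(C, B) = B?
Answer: -4015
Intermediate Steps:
Q(L, q) = 5 (Q(L, q) = 2 - 1*(-3) = 2 + 3 = 5)
a(R) = 0
c = 2 (c = 2 - 1*0² = 2 - 1*0 = 2 + 0 = 2)
n = -20 (n = (2 + 3)*(-3 - 1) = 5*(-4) = -20)
-38 + 41*(3 + n*5) = -38 + 41*(3 - 20*5) = -38 + 41*(3 - 100) = -38 + 41*(-97) = -38 - 3977 = -4015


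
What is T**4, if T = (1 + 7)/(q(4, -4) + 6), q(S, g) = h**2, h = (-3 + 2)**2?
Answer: 4096/2401 ≈ 1.7060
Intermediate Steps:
h = 1 (h = (-1)**2 = 1)
q(S, g) = 1 (q(S, g) = 1**2 = 1)
T = 8/7 (T = (1 + 7)/(1 + 6) = 8/7 ≈ 1.1429)
T**4 = (8/7)**4 = 4096/2401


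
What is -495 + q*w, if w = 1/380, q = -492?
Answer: -47148/95 ≈ -496.29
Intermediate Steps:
w = 1/380 ≈ 0.0026316
-495 + q*w = -495 - 492*1/380 = -495 - 123/95 = -47148/95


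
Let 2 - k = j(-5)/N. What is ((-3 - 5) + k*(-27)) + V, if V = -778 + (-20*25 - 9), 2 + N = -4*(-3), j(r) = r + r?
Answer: -1376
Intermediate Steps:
j(r) = 2*r
N = 10 (N = -2 - 4*(-3) = -2 + 12 = 10)
k = 3 (k = 2 - 2*(-5)/10 = 2 - (-10)/10 = 2 - 1*(-1) = 2 + 1 = 3)
V = -1287 (V = -778 + (-500 - 9) = -778 - 509 = -1287)
((-3 - 5) + k*(-27)) + V = ((-3 - 5) + 3*(-27)) - 1287 = (-8 - 81) - 1287 = -89 - 1287 = -1376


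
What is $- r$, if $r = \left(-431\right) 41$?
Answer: $17671$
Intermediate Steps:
$r = -17671$
$- r = \left(-1\right) \left(-17671\right) = 17671$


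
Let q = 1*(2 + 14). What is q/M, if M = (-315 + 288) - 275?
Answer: -8/151 ≈ -0.052980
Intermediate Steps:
q = 16 (q = 1*16 = 16)
M = -302 (M = -27 - 275 = -302)
q/M = 16/(-302) = 16*(-1/302) = -8/151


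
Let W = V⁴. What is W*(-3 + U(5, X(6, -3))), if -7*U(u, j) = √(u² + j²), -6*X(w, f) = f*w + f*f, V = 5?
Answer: -1875 - 625*√109/14 ≈ -2341.1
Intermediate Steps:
W = 625 (W = 5⁴ = 625)
X(w, f) = -f²/6 - f*w/6 (X(w, f) = -(f*w + f*f)/6 = -(f*w + f²)/6 = -(f² + f*w)/6 = -f²/6 - f*w/6)
U(u, j) = -√(j² + u²)/7 (U(u, j) = -√(u² + j²)/7 = -√(j² + u²)/7)
W*(-3 + U(5, X(6, -3))) = 625*(-3 - √((-⅙*(-3)*(-3 + 6))² + 5²)/7) = 625*(-3 - √((-⅙*(-3)*3)² + 25)/7) = 625*(-3 - √((3/2)² + 25)/7) = 625*(-3 - √(9/4 + 25)/7) = 625*(-3 - √109/14) = -1875 - 625*√109/14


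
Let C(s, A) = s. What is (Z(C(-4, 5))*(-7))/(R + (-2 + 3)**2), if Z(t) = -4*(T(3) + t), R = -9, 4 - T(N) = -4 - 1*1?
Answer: -35/2 ≈ -17.500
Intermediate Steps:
T(N) = 9 (T(N) = 4 - (-4 - 1*1) = 4 - (-4 - 1) = 4 - 1*(-5) = 4 + 5 = 9)
Z(t) = -36 - 4*t (Z(t) = -4*(9 + t) = -36 - 4*t)
(Z(C(-4, 5))*(-7))/(R + (-2 + 3)**2) = ((-36 - 4*(-4))*(-7))/(-9 + (-2 + 3)**2) = ((-36 + 16)*(-7))/(-9 + 1**2) = (-20*(-7))/(-9 + 1) = 140/(-8) = 140*(-1/8) = -35/2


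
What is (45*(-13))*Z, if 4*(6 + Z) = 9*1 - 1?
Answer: 2340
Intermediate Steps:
Z = -4 (Z = -6 + (9*1 - 1)/4 = -6 + (9 - 1)/4 = -6 + (¼)*8 = -6 + 2 = -4)
(45*(-13))*Z = (45*(-13))*(-4) = -585*(-4) = 2340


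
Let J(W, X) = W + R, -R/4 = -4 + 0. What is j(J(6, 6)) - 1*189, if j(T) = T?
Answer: -167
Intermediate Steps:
R = 16 (R = -4*(-4 + 0) = -4*(-4) = 16)
J(W, X) = 16 + W (J(W, X) = W + 16 = 16 + W)
j(J(6, 6)) - 1*189 = (16 + 6) - 1*189 = 22 - 189 = -167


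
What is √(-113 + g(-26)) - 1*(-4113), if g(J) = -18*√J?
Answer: 4113 + √(-113 - 18*I*√26) ≈ 4117.0 - 11.371*I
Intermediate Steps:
√(-113 + g(-26)) - 1*(-4113) = √(-113 - 18*I*√26) - 1*(-4113) = √(-113 - 18*I*√26) + 4113 = 4113 + √(-113 - 18*I*√26)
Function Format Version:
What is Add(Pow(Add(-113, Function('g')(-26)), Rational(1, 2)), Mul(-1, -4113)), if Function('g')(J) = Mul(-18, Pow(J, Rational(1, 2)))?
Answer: Add(4113, Pow(Add(-113, Mul(-18, I, Pow(26, Rational(1, 2)))), Rational(1, 2))) ≈ Add(4117.0, Mul(-11.371, I))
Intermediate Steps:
Add(Pow(Add(-113, Function('g')(-26)), Rational(1, 2)), Mul(-1, -4113)) = Add(Pow(Add(-113, Mul(-18, Pow(-26, Rational(1, 2)))), Rational(1, 2)), Mul(-1, -4113)) = Add(Pow(Add(-113, Mul(-18, Mul(I, Pow(26, Rational(1, 2))))), Rational(1, 2)), 4113) = Add(Pow(Add(-113, Mul(-18, I, Pow(26, Rational(1, 2)))), Rational(1, 2)), 4113) = Add(4113, Pow(Add(-113, Mul(-18, I, Pow(26, Rational(1, 2)))), Rational(1, 2)))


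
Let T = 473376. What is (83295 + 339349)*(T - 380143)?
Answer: 39404368052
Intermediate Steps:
(83295 + 339349)*(T - 380143) = (83295 + 339349)*(473376 - 380143) = 422644*93233 = 39404368052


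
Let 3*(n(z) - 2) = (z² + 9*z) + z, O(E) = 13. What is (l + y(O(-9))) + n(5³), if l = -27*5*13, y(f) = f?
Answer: 3885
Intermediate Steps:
n(z) = 2 + z²/3 + 10*z/3 (n(z) = 2 + ((z² + 9*z) + z)/3 = 2 + (z² + 10*z)/3 = 2 + (z²/3 + 10*z/3) = 2 + z²/3 + 10*z/3)
l = -1755 (l = -135*13 = -1755)
(l + y(O(-9))) + n(5³) = (-1755 + 13) + (2 + (5³)²/3 + (10/3)*5³) = -1742 + (2 + (⅓)*125² + (10/3)*125) = -1742 + (2 + (⅓)*15625 + 1250/3) = -1742 + (2 + 15625/3 + 1250/3) = -1742 + 5627 = 3885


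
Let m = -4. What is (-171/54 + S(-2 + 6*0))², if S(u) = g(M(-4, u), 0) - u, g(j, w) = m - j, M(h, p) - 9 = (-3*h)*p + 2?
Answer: 2209/36 ≈ 61.361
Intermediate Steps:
M(h, p) = 11 - 3*h*p (M(h, p) = 9 + ((-3*h)*p + 2) = 9 + (-3*h*p + 2) = 9 + (2 - 3*h*p) = 11 - 3*h*p)
g(j, w) = -4 - j
S(u) = -15 - 13*u (S(u) = (-4 - (11 - 3*(-4)*u)) - u = (-4 - (11 + 12*u)) - u = (-4 + (-11 - 12*u)) - u = (-15 - 12*u) - u = -15 - 13*u)
(-171/54 + S(-2 + 6*0))² = (-171/54 + (-15 - 13*(-2 + 6*0)))² = (-171*1/54 + (-15 - 13*(-2 + 0)))² = (-19/6 + (-15 - 13*(-2)))² = (-19/6 + (-15 + 26))² = (-19/6 + 11)² = (47/6)² = 2209/36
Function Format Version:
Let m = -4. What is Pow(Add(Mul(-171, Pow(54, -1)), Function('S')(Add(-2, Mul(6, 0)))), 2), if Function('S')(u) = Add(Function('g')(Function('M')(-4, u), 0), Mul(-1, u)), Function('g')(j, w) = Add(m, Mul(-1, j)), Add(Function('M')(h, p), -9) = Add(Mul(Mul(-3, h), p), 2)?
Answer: Rational(2209, 36) ≈ 61.361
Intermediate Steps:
Function('M')(h, p) = Add(11, Mul(-3, h, p)) (Function('M')(h, p) = Add(9, Add(Mul(Mul(-3, h), p), 2)) = Add(9, Add(Mul(-3, h, p), 2)) = Add(9, Add(2, Mul(-3, h, p))) = Add(11, Mul(-3, h, p)))
Function('g')(j, w) = Add(-4, Mul(-1, j))
Function('S')(u) = Add(-15, Mul(-13, u)) (Function('S')(u) = Add(Add(-4, Mul(-1, Add(11, Mul(-3, -4, u)))), Mul(-1, u)) = Add(Add(-4, Mul(-1, Add(11, Mul(12, u)))), Mul(-1, u)) = Add(Add(-4, Add(-11, Mul(-12, u))), Mul(-1, u)) = Add(Add(-15, Mul(-12, u)), Mul(-1, u)) = Add(-15, Mul(-13, u)))
Pow(Add(Mul(-171, Pow(54, -1)), Function('S')(Add(-2, Mul(6, 0)))), 2) = Pow(Add(Mul(-171, Pow(54, -1)), Add(-15, Mul(-13, Add(-2, Mul(6, 0))))), 2) = Pow(Add(Mul(-171, Rational(1, 54)), Add(-15, Mul(-13, Add(-2, 0)))), 2) = Pow(Add(Rational(-19, 6), Add(-15, Mul(-13, -2))), 2) = Pow(Add(Rational(-19, 6), Add(-15, 26)), 2) = Pow(Add(Rational(-19, 6), 11), 2) = Pow(Rational(47, 6), 2) = Rational(2209, 36)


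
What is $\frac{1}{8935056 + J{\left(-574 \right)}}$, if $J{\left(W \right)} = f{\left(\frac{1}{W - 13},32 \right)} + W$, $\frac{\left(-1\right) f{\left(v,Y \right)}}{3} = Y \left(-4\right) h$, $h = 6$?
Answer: $\frac{1}{8936786} \approx 1.119 \cdot 10^{-7}$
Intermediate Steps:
$f{\left(v,Y \right)} = 72 Y$ ($f{\left(v,Y \right)} = - 3 Y \left(-4\right) 6 = - 3 - 4 Y 6 = - 3 \left(- 24 Y\right) = 72 Y$)
$J{\left(W \right)} = 2304 + W$ ($J{\left(W \right)} = 72 \cdot 32 + W = 2304 + W$)
$\frac{1}{8935056 + J{\left(-574 \right)}} = \frac{1}{8935056 + \left(2304 - 574\right)} = \frac{1}{8935056 + 1730} = \frac{1}{8936786}$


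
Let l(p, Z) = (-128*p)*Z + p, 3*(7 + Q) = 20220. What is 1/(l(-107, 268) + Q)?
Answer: 1/3677154 ≈ 2.7195e-7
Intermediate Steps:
Q = 6733 (Q = -7 + (⅓)*20220 = -7 + 6740 = 6733)
l(p, Z) = p - 128*Z*p (l(p, Z) = -128*Z*p + p = p - 128*Z*p)
1/(l(-107, 268) + Q) = 1/(-107*(1 - 128*268) + 6733) = 1/(-107*(1 - 34304) + 6733) = 1/(-107*(-34303) + 6733) = 1/(3670421 + 6733) = 1/3677154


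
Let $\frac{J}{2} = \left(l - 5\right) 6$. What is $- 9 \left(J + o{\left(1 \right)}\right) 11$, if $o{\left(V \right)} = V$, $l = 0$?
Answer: $5841$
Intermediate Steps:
$J = -60$ ($J = 2 \left(0 - 5\right) 6 = 2 \left(\left(-5\right) 6\right) = 2 \left(-30\right) = -60$)
$- 9 \left(J + o{\left(1 \right)}\right) 11 = - 9 \left(-60 + 1\right) 11 = \left(-9\right) \left(-59\right) 11 = 531 \cdot 11 = 5841$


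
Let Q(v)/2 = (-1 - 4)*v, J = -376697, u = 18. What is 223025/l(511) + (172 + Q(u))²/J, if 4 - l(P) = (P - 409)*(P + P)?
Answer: -16803903957/7853379056 ≈ -2.1397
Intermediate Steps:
l(P) = 4 - 2*P*(-409 + P) (l(P) = 4 - (P - 409)*(P + P) = 4 - (-409 + P)*2*P = 4 - 2*P*(-409 + P))
Q(v) = -10*v (Q(v) = 2*((-1 - 4)*v) = 2*(-5*v) = -10*v)
223025/l(511) + (172 + Q(u))²/J = 223025/(4 - 2*511² + 818*511) + (172 - 10*18)²/(-376697) = 223025/(4 - 2*261121 + 417998) + (172 - 180)²*(-1/376697) = 223025/(4 - 522242 + 417998) + (-8)²*(-1/376697) = 223025/(-104240) + 64*(-1/376697) = 223025*(-1/104240) - 64/376697 = -44605/20848 - 64/376697 = -16803903957/7853379056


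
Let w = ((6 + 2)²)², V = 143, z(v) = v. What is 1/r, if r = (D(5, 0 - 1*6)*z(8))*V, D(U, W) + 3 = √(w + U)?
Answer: 1/1560416 + √4101/4681248 ≈ 1.4321e-5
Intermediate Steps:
w = 4096 (w = (8²)² = 64² = 4096)
D(U, W) = -3 + √(4096 + U)
r = -3432 + 1144*√4101 (r = ((-3 + √(4096 + 5))*8)*143 = ((-3 + √4101)*8)*143 = (-24 + 8*√4101)*143 = -3432 + 1144*√4101 ≈ 69829.)
1/r = 1/(-3432 + 1144*√4101)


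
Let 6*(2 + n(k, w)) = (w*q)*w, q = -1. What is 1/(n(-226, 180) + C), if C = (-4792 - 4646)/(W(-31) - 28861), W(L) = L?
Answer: -14446/78032573 ≈ -0.00018513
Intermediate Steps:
n(k, w) = -2 - w²/6 (n(k, w) = -2 + ((w*(-1))*w)/6 = -2 + ((-w)*w)/6 = -2 + (-w²)/6 = -2 - w²/6)
C = 4719/14446 (C = (-4792 - 4646)/(-31 - 28861) = -9438/(-28892) = -9438*(-1/28892) = 4719/14446 ≈ 0.32666)
1/(n(-226, 180) + C) = 1/((-2 - ⅙*180²) + 4719/14446) = 1/((-2 - ⅙*32400) + 4719/14446) = 1/((-2 - 5400) + 4719/14446) = 1/(-5402 + 4719/14446) = 1/(-78032573/14446) = -14446/78032573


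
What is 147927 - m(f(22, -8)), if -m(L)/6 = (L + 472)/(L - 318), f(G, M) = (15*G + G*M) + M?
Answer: 6359934/43 ≈ 1.4791e+5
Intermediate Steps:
f(G, M) = M + 15*G + G*M
m(L) = -6*(472 + L)/(-318 + L) (m(L) = -6*(L + 472)/(L - 318) = -6*(472 + L)/(-318 + L))
147927 - m(f(22, -8)) = 147927 - 6*(-472 - (-8 + 15*22 + 22*(-8)))/(-318 + (-8 + 15*22 + 22*(-8))) = 147927 - 6*(-472 - (-8 + 330 - 176))/(-318 + (-8 + 330 - 176)) = 147927 - 6*(-472 - 1*146)/(-318 + 146) = 147927 - 6*(-472 - 146)/(-172) = 147927 - 6*(-1)*(-618)/172 = 147927 - 1*927/43 = 147927 - 927/43 = 6359934/43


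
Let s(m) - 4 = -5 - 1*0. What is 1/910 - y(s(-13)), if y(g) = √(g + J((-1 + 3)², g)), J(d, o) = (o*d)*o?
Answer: 1/910 - √3 ≈ -1.7310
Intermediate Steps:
s(m) = -1 (s(m) = 4 + (-5 - 1*0) = 4 + (-5 + 0) = 4 - 5 = -1)
J(d, o) = d*o² (J(d, o) = (d*o)*o = d*o²)
y(g) = √(g + 4*g²) (y(g) = √(g + (-1 + 3)²*g²) = √(g + 2²*g²) = √(g + 4*g²))
1/910 - y(s(-13)) = 1/910 - √(-(1 + 4*(-1))) = 1/910 - √(-(1 - 4)) = 1/910 - √(-1*(-3)) = 1/910 - √3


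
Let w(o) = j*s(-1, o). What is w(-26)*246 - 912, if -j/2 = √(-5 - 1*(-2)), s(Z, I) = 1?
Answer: -912 - 492*I*√3 ≈ -912.0 - 852.17*I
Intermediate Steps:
j = -2*I*√3 (j = -2*√(-5 - 1*(-2)) = -2*√(-5 + 2) = -2*I*√3 ≈ -3.4641*I)
w(o) = -2*I*√3 (w(o) = -2*I*√3*1 = -2*I*√3)
w(-26)*246 - 912 = -2*I*√3*246 - 912 = -492*I*√3 - 912 = -912 - 492*I*√3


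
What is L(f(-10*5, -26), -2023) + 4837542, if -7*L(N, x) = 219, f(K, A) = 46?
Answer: 33862575/7 ≈ 4.8375e+6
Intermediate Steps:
L(N, x) = -219/7 (L(N, x) = -⅐*219 = -219/7)
L(f(-10*5, -26), -2023) + 4837542 = -219/7 + 4837542 = 33862575/7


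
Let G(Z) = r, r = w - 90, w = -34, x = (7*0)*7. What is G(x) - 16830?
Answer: -16954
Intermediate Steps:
x = 0 (x = 0*7 = 0)
r = -124 (r = -34 - 90 = -124)
G(Z) = -124
G(x) - 16830 = -124 - 16830 = -16954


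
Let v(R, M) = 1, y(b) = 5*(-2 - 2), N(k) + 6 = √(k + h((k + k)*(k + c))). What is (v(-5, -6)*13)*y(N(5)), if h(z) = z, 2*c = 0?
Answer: -260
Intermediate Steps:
c = 0 (c = (½)*0 = 0)
N(k) = -6 + √(k + 2*k²) (N(k) = -6 + √(k + (k + k)*(k + 0)) = -6 + √(k + (2*k)*k) = -6 + √(k + 2*k²))
y(b) = -20 (y(b) = 5*(-4) = -20)
(v(-5, -6)*13)*y(N(5)) = (1*13)*(-20) = 13*(-20) = -260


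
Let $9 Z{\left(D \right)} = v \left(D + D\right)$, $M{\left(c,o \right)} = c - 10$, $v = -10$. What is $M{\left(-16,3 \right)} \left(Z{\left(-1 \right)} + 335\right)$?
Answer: $- \frac{78910}{9} \approx -8767.8$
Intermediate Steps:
$M{\left(c,o \right)} = -10 + c$
$Z{\left(D \right)} = - \frac{20 D}{9}$ ($Z{\left(D \right)} = \frac{\left(-10\right) \left(D + D\right)}{9} = \frac{\left(-10\right) 2 D}{9} = \frac{\left(-20\right) D}{9} = - \frac{20 D}{9}$)
$M{\left(-16,3 \right)} \left(Z{\left(-1 \right)} + 335\right) = \left(-10 - 16\right) \left(\left(- \frac{20}{9}\right) \left(-1\right) + 335\right) = - 26 \left(\frac{20}{9} + 335\right) = \left(-26\right) \frac{3035}{9} = - \frac{78910}{9}$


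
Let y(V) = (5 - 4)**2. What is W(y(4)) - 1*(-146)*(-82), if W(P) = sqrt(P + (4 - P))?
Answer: -11970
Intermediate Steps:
y(V) = 1 (y(V) = 1**2 = 1)
W(P) = 2 (W(P) = sqrt(4) = 2)
W(y(4)) - 1*(-146)*(-82) = 2 - 1*(-146)*(-82) = 2 + 146*(-82) = 2 - 11972 = -11970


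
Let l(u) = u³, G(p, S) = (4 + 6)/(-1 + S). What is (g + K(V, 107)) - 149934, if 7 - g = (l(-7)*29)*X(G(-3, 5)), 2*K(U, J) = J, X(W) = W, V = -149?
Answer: -125006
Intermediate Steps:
G(p, S) = 10/(-1 + S)
K(U, J) = J/2
g = 49749/2 (g = 7 - (-7)³*29*10/(-1 + 5) = 7 - (-343*29)*10/4 = 7 - (-9947)*10*(¼) = 7 - (-9947)*5/2 = 7 - 1*(-49735/2) = 7 + 49735/2 = 49749/2 ≈ 24875.)
(g + K(V, 107)) - 149934 = (49749/2 + (½)*107) - 149934 = (49749/2 + 107/2) - 149934 = 24928 - 149934 = -125006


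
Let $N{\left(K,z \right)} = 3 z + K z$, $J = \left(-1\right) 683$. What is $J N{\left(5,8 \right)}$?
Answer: $-43712$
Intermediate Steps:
$J = -683$
$J N{\left(5,8 \right)} = - 683 \cdot 8 \left(3 + 5\right) = - 683 \cdot 8 \cdot 8 = \left(-683\right) 64 = -43712$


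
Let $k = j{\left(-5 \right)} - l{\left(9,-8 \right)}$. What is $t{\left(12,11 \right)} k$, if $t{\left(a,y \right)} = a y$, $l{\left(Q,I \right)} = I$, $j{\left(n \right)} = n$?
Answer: $396$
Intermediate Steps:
$k = 3$ ($k = -5 - -8 = -5 + 8 = 3$)
$t{\left(12,11 \right)} k = 12 \cdot 11 \cdot 3 = 132 \cdot 3 = 396$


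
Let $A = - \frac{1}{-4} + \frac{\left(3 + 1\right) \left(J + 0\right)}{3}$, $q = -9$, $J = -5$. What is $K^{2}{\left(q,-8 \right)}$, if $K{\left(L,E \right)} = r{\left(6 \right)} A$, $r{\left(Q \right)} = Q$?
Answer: $\frac{5929}{4} \approx 1482.3$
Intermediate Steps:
$A = - \frac{77}{12}$ ($A = - \frac{1}{-4} + \frac{\left(3 + 1\right) \left(-5 + 0\right)}{3} = \left(-1\right) \left(- \frac{1}{4}\right) + 4 \left(-5\right) \frac{1}{3} = \frac{1}{4} - \frac{20}{3} = - \frac{77}{12} \approx -6.4167$)
$K{\left(L,E \right)} = - \frac{77}{2}$ ($K{\left(L,E \right)} = 6 \left(- \frac{77}{12}\right) = - \frac{77}{2}$)
$K^{2}{\left(q,-8 \right)} = \left(- \frac{77}{2}\right)^{2} = \frac{5929}{4}$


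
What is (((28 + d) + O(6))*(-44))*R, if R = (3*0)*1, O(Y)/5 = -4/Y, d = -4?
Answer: 0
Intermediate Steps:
O(Y) = -20/Y (O(Y) = 5*(-4/Y) = -20/Y)
R = 0 (R = 0*1 = 0)
(((28 + d) + O(6))*(-44))*R = (((28 - 4) - 20/6)*(-44))*0 = ((24 - 20*⅙)*(-44))*0 = ((24 - 10/3)*(-44))*0 = ((62/3)*(-44))*0 = -2728/3*0 = 0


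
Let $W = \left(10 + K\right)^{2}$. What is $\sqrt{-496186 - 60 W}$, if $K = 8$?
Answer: $i \sqrt{515626} \approx 718.07 i$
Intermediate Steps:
$W = 324$ ($W = \left(10 + 8\right)^{2} = 18^{2} = 324$)
$\sqrt{-496186 - 60 W} = \sqrt{-496186 - 19440} = \sqrt{-515626} = i \sqrt{515626}$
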